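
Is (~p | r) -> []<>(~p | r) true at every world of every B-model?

Tableau for the negation ~((~p | r) -> []<>(~p | r)):
1. ~((~p | r) -> []<>(~p | r)), w0
2. ~p | r, w0   [~->-rule on 1]
3. ~[]<>(~p | r), w0   [~->-rule on 1]
4. r, w0   [|-rule on 2 (branches; this branch)]
5. ~<>(~p | r), w1   [~[]-rule on 3: fresh world w1, w0Rw1]
6. ~(~p | r), w0   [~<>-rule on 5 via w1Rw0]
7. p, w0   [~|-rule on 6]
8. ~r, w0   [~|-rule on 6]
Accessibility: w0Rw0, w0Rw1, w1Rw0, w1Rw1
Branch closes: r and ~r both at w0.
Every branch of the negation's tableau closes; the branch above is one of them.

Yes, valid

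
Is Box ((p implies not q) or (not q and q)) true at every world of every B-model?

Not valid

Tableau for the negation not Box ((p implies not q) or (not q and q)):
1. not Box ((p implies not q) or (not q and q)), 0
2. not ((p implies not q) or (not q and q)), 1   [neg-Box-rule on 1: fresh world 1, 0R1]
3. not (p implies not q), 1   [neg-or-rule on 2]
4. not (not q and q), 1   [neg-or-rule on 2]
5. p, 1   [neg-implies-rule on 3]
6. q, 1   [neg-implies-rule on 3]
Accessibility: 0R0, 0R1, 1R0, 1R1
The negation has an open branch (countermodel exists).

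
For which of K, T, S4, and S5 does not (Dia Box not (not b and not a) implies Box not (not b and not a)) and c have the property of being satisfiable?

S4-tableau for the formula:
1. not (Dia Box not (not b and not a) implies Box not (not b and not a)) and c, w0
2. not (Dia Box not (not b and not a) implies Box not (not b and not a)), w0
3. c, w0
4. Dia Box not (not b and not a), w0
5. not Box not (not b and not a), w0
6. Box not (not b and not a), w1
7. not (not b and not a), w1
8. a, w1
9. not b and not a, w2
10. not b, w2
11. not a, w2
Accessibility: w0Rw0, w0Rw1, w0Rw2, w1Rw1, w2Rw2
Complete open branch: satisfiable in S4, hence also in K, T (this S4-model is also a K-model and a T-model).
S5-tableau for the formula:
1. not (Dia Box not (not b and not a) implies Box not (not b and not a)) and c, w0
2. not (Dia Box not (not b and not a) implies Box not (not b and not a)), w0
3. c, w0
4. Dia Box not (not b and not a), w0
5. not Box not (not b and not a), w0
6. Box not (not b and not a), w1
7. not (not b and not a), w0
8. not (not b and not a), w1
9. a, w0
10. a, w1
11. not b and not a, w2
12. not b, w2
13. not a, w2
14. not (not b and not a), w2
15. a, w2
Accessibility: w0Rw0, w0Rw1, w0Rw2, w1Rw0, w1Rw1, w1Rw2, w2Rw0, w2Rw1, w2Rw2
Branch closes: a and not a both at w2.
Every branch closes (one shown): unsatisfiable in S5.

K, T, S4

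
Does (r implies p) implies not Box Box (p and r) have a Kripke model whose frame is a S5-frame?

Satisfiable (open branch found)

1. (r implies p) implies not Box Box (p and r), w0
2. not Box Box (p and r), w0
3. not Box (p and r), w1
4. not (p and r), w2
5. not r, w2
Accessibility: w0Rw0, w0Rw1, w0Rw2, w1Rw0, w1Rw1, w1Rw2, w2Rw0, w2Rw1, w2Rw2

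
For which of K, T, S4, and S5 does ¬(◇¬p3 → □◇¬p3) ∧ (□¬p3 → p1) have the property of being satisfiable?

S4-tableau for the formula:
1. ¬(◇¬p3 → □◇¬p3) ∧ (□¬p3 → p1), w0
2. ¬(◇¬p3 → □◇¬p3), w0
3. □¬p3 → p1, w0
4. ◇¬p3, w0
5. ¬□◇¬p3, w0
6. p1, w0
7. ¬p3, w1
8. ¬◇¬p3, w2
9. p3, w2
Accessibility: w0Rw0, w0Rw1, w0Rw2, w1Rw1, w2Rw2
Complete open branch: satisfiable in S4, hence also in K, T (this S4-model is also a K-model and a T-model).
S5-tableau for the formula:
1. ¬(◇¬p3 → □◇¬p3) ∧ (□¬p3 → p1), w0
2. ¬(◇¬p3 → □◇¬p3), w0
3. □¬p3 → p1, w0
4. ◇¬p3, w0
5. ¬□◇¬p3, w0
6. p1, w0
7. ¬p3, w1
8. ¬◇¬p3, w2
9. p3, w0
10. p3, w1
Accessibility: w0Rw0, w0Rw1, w0Rw2, w1Rw0, w1Rw1, w1Rw2, w2Rw0, w2Rw1, w2Rw2
Branch closes: p3 and ¬p3 both at w1.
Every branch closes (one shown): unsatisfiable in S5.

K, T, S4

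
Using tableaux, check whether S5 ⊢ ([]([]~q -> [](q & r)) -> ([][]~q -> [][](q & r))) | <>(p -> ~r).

Tableau for the negation ~(([]([]~q -> [](q & r)) -> ([][]~q -> [][](q & r))) | <>(p -> ~r)):
1. ~(([]([]~q -> [](q & r)) -> ([][]~q -> [][](q & r))) | <>(p -> ~r)), w0
2. ~([]([]~q -> [](q & r)) -> ([][]~q -> [][](q & r))), w0
3. ~<>(p -> ~r), w0
4. []([]~q -> [](q & r)), w0
5. ~([][]~q -> [][](q & r)), w0
6. [][]~q, w0
7. ~[][](q & r), w0
8. ~(p -> ~r), w0
9. p, w0
10. r, w0
11. []~q -> [](q & r), w0
12. []~q, w0
13. ~q, w0
14. ~[]~q, w0
15. ~[](q & r), w1
16. ~(p -> ~r), w1
17. p, w1
18. r, w1
19. []~q -> [](q & r), w1
20. []~q, w1
21. ~q, w1
22. ~[]~q, w1
23. q, w2
24. ~(p -> ~r), w2
25. p, w2
26. r, w2
27. []~q -> [](q & r), w2
28. []~q, w2
29. ~q, w2
Accessibility: w0Rw0, w0Rw1, w0Rw2, w1Rw0, w1Rw1, w1Rw2, w2Rw0, w2Rw1, w2Rw2
Branch closes: q and ~q both at w2.
Every branch of the negation's tableau closes; the branch above is one of them.

Valid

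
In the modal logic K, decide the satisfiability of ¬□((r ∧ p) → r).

1. ¬□((r ∧ p) → r), w0
2. ¬((r ∧ p) → r), w1
3. r ∧ p, w1
4. ¬r, w1
5. r, w1
6. p, w1
Accessibility: w0Rw1
Branch closes: r and ¬r both at w1.
All branches of the tableau close; one closing branch shown above.

No, unsatisfiable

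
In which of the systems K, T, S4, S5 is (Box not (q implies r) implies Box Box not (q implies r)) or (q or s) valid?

T, S4, S5

K-tableau for the negation not ((Box not (q implies r) implies Box Box not (q implies r)) or (q or s)):
1. not ((Box not (q implies r) implies Box Box not (q implies r)) or (q or s)), 0
2. not (Box not (q implies r) implies Box Box not (q implies r)), 0
3. not (q or s), 0
4. Box not (q implies r), 0
5. not Box Box not (q implies r), 0
6. not q, 0
7. not s, 0
8. not Box not (q implies r), 1
9. not (q implies r), 1
10. q, 1
11. not r, 1
12. q implies r, 2
13. r, 2
Accessibility: 0R1, 1R2
Complete open branch: countermodel on a K-frame, so not valid in K.
T-tableau for the negation not ((Box not (q implies r) implies Box Box not (q implies r)) or (q or s)):
1. not ((Box not (q implies r) implies Box Box not (q implies r)) or (q or s)), 0
2. not (Box not (q implies r) implies Box Box not (q implies r)), 0
3. not (q or s), 0
4. Box not (q implies r), 0
5. not Box Box not (q implies r), 0
6. not q, 0
7. not s, 0
8. not (q implies r), 0
9. q, 0
10. not r, 0
Accessibility: 0R0
Branch closes: q and not q both at 0.
Every branch closes (one shown): valid in T, hence also in S4, S5 (every theorem of T is a theorem of S4 and S5).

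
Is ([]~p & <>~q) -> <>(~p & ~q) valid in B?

Valid in B

Tableau for the negation ~(([]~p & <>~q) -> <>(~p & ~q)):
1. ~(([]~p & <>~q) -> <>(~p & ~q)), 0
2. []~p & <>~q, 0
3. ~<>(~p & ~q), 0
4. []~p, 0
5. <>~q, 0
6. ~(~p & ~q), 0
7. ~p, 0
8. q, 0
9. ~q, 1
10. ~(~p & ~q), 1
11. ~p, 1
12. q, 1
Accessibility: 0R0, 0R1, 1R0, 1R1
Branch closes: q and ~q both at 1.
Every branch of the negation's tableau closes; the branch above is one of them.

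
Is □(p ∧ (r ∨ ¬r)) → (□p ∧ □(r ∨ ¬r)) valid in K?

Tableau for the negation ¬(□(p ∧ (r ∨ ¬r)) → (□p ∧ □(r ∨ ¬r))):
1. ¬(□(p ∧ (r ∨ ¬r)) → (□p ∧ □(r ∨ ¬r))), 0
2. □(p ∧ (r ∨ ¬r)), 0
3. ¬(□p ∧ □(r ∨ ¬r)), 0
4. ¬□p, 0
5. ¬p, 1
6. p ∧ (r ∨ ¬r), 1
7. p, 1
8. r ∨ ¬r, 1
Accessibility: 0R1
Branch closes: p and ¬p both at 1.
Every branch of the negation's tableau closes; the branch above is one of them.

Valid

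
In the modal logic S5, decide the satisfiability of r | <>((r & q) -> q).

Satisfiable

1. r | <>((r & q) -> q), u
2. <>((r & q) -> q), u
3. (r & q) -> q, v
4. q, v
Accessibility: uRu, uRv, vRu, vRv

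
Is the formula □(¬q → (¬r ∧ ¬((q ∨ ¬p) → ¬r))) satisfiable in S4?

Yes, satisfiable

1. □(¬q → (¬r ∧ ¬((q ∨ ¬p) → ¬r))), 0
2. ¬q → (¬r ∧ ¬((q ∨ ¬p) → ¬r)), 0
3. q, 0
Accessibility: 0R0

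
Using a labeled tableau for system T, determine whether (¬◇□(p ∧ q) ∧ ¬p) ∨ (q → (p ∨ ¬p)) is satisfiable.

Satisfiable

1. (¬◇□(p ∧ q) ∧ ¬p) ∨ (q → (p ∨ ¬p)), 0
2. q → (p ∨ ¬p), 0
3. p ∨ ¬p, 0
4. ¬p, 0
Accessibility: 0R0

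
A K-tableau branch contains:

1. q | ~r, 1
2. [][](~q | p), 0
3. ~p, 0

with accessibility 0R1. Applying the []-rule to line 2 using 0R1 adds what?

[](~q | p), 1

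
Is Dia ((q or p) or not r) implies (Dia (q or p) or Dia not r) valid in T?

Tableau for the negation not (Dia ((q or p) or not r) implies (Dia (q or p) or Dia not r)):
1. not (Dia ((q or p) or not r) implies (Dia (q or p) or Dia not r)), w0
2. Dia ((q or p) or not r), w0
3. not (Dia (q or p) or Dia not r), w0
4. not Dia (q or p), w0
5. not Dia not r, w0
6. not (q or p), w0
7. not q, w0
8. not p, w0
9. r, w0
10. (q or p) or not r, w1
11. not (q or p), w1
12. not q, w1
13. not p, w1
14. r, w1
15. q or p, w1
16. p, w1
Accessibility: w0Rw0, w0Rw1, w1Rw1
Branch closes: p and not p both at w1.
All branches of the negation close; one closing branch shown above.

Valid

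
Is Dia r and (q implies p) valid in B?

Tableau for the negation not (Dia r and (q implies p)):
1. not (Dia r and (q implies p)), w0
2. not (q implies p), w0
3. q, w0
4. not p, w0
Accessibility: w0Rw0
The negation has an open branch (countermodel exists).

Not valid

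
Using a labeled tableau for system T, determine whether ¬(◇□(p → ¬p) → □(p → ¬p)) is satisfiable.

1. ¬(◇□(p → ¬p) → □(p → ¬p)), 0
2. ◇□(p → ¬p), 0
3. ¬□(p → ¬p), 0
4. □(p → ¬p), 1
5. p → ¬p, 1
6. ¬p, 1
7. ¬(p → ¬p), 2
8. p, 2
Accessibility: 0R0, 0R1, 0R2, 1R1, 2R2

Yes, satisfiable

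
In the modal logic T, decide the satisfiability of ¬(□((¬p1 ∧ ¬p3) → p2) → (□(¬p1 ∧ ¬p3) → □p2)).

1. ¬(□((¬p1 ∧ ¬p3) → p2) → (□(¬p1 ∧ ¬p3) → □p2)), w0
2. □((¬p1 ∧ ¬p3) → p2), w0
3. ¬(□(¬p1 ∧ ¬p3) → □p2), w0
4. □(¬p1 ∧ ¬p3), w0
5. ¬□p2, w0
6. (¬p1 ∧ ¬p3) → p2, w0
7. ¬p1 ∧ ¬p3, w0
8. ¬p1, w0
9. ¬p3, w0
10. p2, w0
11. ¬p2, w1
12. (¬p1 ∧ ¬p3) → p2, w1
13. ¬p1 ∧ ¬p3, w1
14. ¬p1, w1
15. ¬p3, w1
16. ¬(¬p1 ∧ ¬p3), w1
17. p3, w1
Accessibility: w0Rw0, w0Rw1, w1Rw1
Branch closes: p3 and ¬p3 both at w1.
(One branch shown.) All branches close.

Unsatisfiable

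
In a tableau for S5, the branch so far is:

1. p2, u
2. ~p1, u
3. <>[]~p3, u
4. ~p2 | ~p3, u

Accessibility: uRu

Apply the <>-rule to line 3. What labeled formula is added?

a fresh world v with uRv, and []~p3 at v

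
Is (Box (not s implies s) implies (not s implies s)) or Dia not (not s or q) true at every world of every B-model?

Tableau for the negation not ((Box (not s implies s) implies (not s implies s)) or Dia not (not s or q)):
1. not ((Box (not s implies s) implies (not s implies s)) or Dia not (not s or q)), u
2. not (Box (not s implies s) implies (not s implies s)), u
3. not Dia not (not s or q), u
4. Box (not s implies s), u
5. not (not s implies s), u
6. not s, u
7. not s or q, u
8. not s implies s, u
9. q, u
10. s, u
Accessibility: uRu
Branch closes: s and not s both at u.
Every branch of the negation's tableau closes; the branch above is one of them.

Valid in B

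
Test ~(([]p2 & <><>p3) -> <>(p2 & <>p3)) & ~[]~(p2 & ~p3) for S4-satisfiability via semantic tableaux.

1. ~(([]p2 & <><>p3) -> <>(p2 & <>p3)) & ~[]~(p2 & ~p3), w0
2. ~(([]p2 & <><>p3) -> <>(p2 & <>p3)), w0
3. ~[]~(p2 & ~p3), w0
4. []p2 & <><>p3, w0
5. ~<>(p2 & <>p3), w0
6. []p2, w0
7. <><>p3, w0
8. ~(p2 & <>p3), w0
9. p2, w0
10. ~<>p3, w0
11. ~p3, w0
12. p2 & ~p3, w1
13. p2, w1
14. ~p3, w1
15. ~(p2 & <>p3), w1
16. ~<>p3, w1
17. <>p3, w2
18. ~(p2 & <>p3), w2
19. p2, w2
20. ~p3, w2
21. ~<>p3, w2
22. p3, w3
23. ~(p2 & <>p3), w3
24. p2, w3
25. ~p3, w3
Accessibility: w0Rw0, w0Rw1, w0Rw2, w0Rw3, w1Rw1, w2Rw2, w2Rw3, w3Rw3
Branch closes: p3 and ~p3 both at w3.
Every branch closes; the branch above is one of them.

Unsatisfiable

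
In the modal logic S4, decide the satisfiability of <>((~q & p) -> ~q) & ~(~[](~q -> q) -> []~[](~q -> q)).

Satisfiable

1. <>((~q & p) -> ~q) & ~(~[](~q -> q) -> []~[](~q -> q)), u
2. <>((~q & p) -> ~q), u   [&-rule on 1]
3. ~(~[](~q -> q) -> []~[](~q -> q)), u   [&-rule on 1]
4. ~[](~q -> q), u   [~->-rule on 3]
5. ~[]~[](~q -> q), u   [~->-rule on 3]
6. (~q & p) -> ~q, v   [<>-rule on 2: fresh world v, uRv]
7. ~q, v   [->-rule on 6 (branches; this branch)]
8. ~(~q -> q), w   [~[]-rule on 4: fresh world w, uRw]
9. ~q, w   [~->-rule on 8]
10. [](~q -> q), x   [~[]-rule on 5: fresh world x, uRx]
11. ~q -> q, x   [[]-rule on 10 via xRx]
12. q, x   [->-rule on 11 (branches; this branch)]
Accessibility: uRu, uRv, uRw, uRx, vRv, wRw, xRx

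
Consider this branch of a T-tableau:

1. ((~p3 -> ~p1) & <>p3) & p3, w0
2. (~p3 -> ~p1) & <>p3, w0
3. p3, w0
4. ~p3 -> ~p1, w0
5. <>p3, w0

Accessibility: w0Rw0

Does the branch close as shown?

No world carries both an atom and its negation.

No, open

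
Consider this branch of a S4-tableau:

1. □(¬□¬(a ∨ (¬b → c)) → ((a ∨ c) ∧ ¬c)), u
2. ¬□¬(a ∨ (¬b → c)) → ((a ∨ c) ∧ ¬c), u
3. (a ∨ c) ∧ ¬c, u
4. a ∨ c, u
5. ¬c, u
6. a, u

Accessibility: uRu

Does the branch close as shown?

There is no literal clash: for every atom and world, at most one sign appears.

Not closed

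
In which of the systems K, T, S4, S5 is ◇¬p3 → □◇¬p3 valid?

S5

S5-tableau for the negation ¬(◇¬p3 → □◇¬p3):
1. ¬(◇¬p3 → □◇¬p3), w0
2. ◇¬p3, w0   [¬→-rule on 1]
3. ¬□◇¬p3, w0   [¬→-rule on 1]
4. ¬p3, w1   [◇-rule on 2: fresh world w1, w0Rw1]
5. ¬◇¬p3, w2   [¬□-rule on 3: fresh world w2, w0Rw2]
6. p3, w0   [¬◇-rule on 5 via w2Rw0]
7. p3, w1   [¬◇-rule on 5 via w2Rw1]
Accessibility: w0Rw0, w0Rw1, w0Rw2, w1Rw0, w1Rw1, w1Rw2, w2Rw0, w2Rw1, w2Rw2
Branch closes: p3 and ¬p3 both at w1.
Every branch closes (one shown): valid in S5.
S4-tableau for the negation ¬(◇¬p3 → □◇¬p3):
1. ¬(◇¬p3 → □◇¬p3), w0
2. ◇¬p3, w0   [¬→-rule on 1]
3. ¬□◇¬p3, w0   [¬→-rule on 1]
4. ¬p3, w1   [◇-rule on 2: fresh world w1, w0Rw1]
5. ¬◇¬p3, w2   [¬□-rule on 3: fresh world w2, w0Rw2]
6. p3, w2   [¬◇-rule on 5 via w2Rw2]
Accessibility: w0Rw0, w0Rw1, w0Rw2, w1Rw1, w2Rw2
Complete open branch: countermodel on an S4-frame, so not valid in S4, nor in K, T (the same frame is also a K-frame and a T-frame).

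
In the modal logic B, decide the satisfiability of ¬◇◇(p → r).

Yes, satisfiable

1. ¬◇◇(p → r), 0
2. ¬◇(p → r), 0
3. ¬(p → r), 0
4. p, 0
5. ¬r, 0
Accessibility: 0R0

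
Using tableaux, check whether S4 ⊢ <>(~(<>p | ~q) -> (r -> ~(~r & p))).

Tableau for the negation ~<>(~(<>p | ~q) -> (r -> ~(~r & p))):
1. ~<>(~(<>p | ~q) -> (r -> ~(~r & p))), w0
2. ~(~(<>p | ~q) -> (r -> ~(~r & p))), w0
3. ~(<>p | ~q), w0
4. ~(r -> ~(~r & p)), w0
5. ~<>p, w0
6. q, w0
7. r, w0
8. ~r & p, w0
9. ~r, w0
10. p, w0
Accessibility: w0Rw0
Branch closes: r and ~r both at w0.
Every branch of the negation's tableau closes; the branch above is one of them.

Valid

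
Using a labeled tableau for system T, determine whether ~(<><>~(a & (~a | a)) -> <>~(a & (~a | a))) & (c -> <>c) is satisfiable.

Satisfiable (open branch found)

1. ~(<><>~(a & (~a | a)) -> <>~(a & (~a | a))) & (c -> <>c), 0
2. ~(<><>~(a & (~a | a)) -> <>~(a & (~a | a))), 0
3. c -> <>c, 0
4. <><>~(a & (~a | a)), 0
5. ~<>~(a & (~a | a)), 0
6. a & (~a | a), 0
7. a, 0
8. ~a | a, 0
9. <>c, 0
10. <>~(a & (~a | a)), 1
11. a & (~a | a), 1
12. a, 1
13. ~a | a, 1
14. c, 2
15. a & (~a | a), 2
16. a, 2
17. ~a | a, 2
18. ~(a & (~a | a)), 3
19. ~a, 3
Accessibility: 0R0, 0R1, 0R2, 1R1, 1R3, 2R2, 3R3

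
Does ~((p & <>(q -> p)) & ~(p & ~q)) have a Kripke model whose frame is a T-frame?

1. ~((p & <>(q -> p)) & ~(p & ~q)), u
2. p & ~q, u
3. p, u
4. ~q, u
Accessibility: uRu

Satisfiable (open branch found)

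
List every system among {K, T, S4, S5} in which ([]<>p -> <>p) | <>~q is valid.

T-tableau for the negation ~(([]<>p -> <>p) | <>~q):
1. ~(([]<>p -> <>p) | <>~q), u
2. ~([]<>p -> <>p), u
3. ~<>~q, u
4. []<>p, u
5. ~<>p, u
6. q, u
7. <>p, u
8. ~p, u
9. p, v
10. q, v
11. <>p, v
12. ~p, v
Accessibility: uRu, uRv, vRv
Branch closes: p and ~p both at v.
Every branch closes (one shown): valid in T, hence also in S4, S5 (every theorem of T is a theorem of S4 and S5).
K-tableau for the negation ~(([]<>p -> <>p) | <>~q):
1. ~(([]<>p -> <>p) | <>~q), u
2. ~([]<>p -> <>p), u
3. ~<>~q, u
4. []<>p, u
5. ~<>p, u
Complete open branch: countermodel on a K-frame, so not valid in K.

T, S4, S5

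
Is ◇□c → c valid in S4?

No, not valid

Tableau for the negation ¬(◇□c → c):
1. ¬(◇□c → c), 0
2. ◇□c, 0   [¬→-rule on 1]
3. ¬c, 0   [¬→-rule on 1]
4. □c, 1   [◇-rule on 2: fresh world 1, 0R1]
5. c, 1   [□-rule on 4 via 1R1]
Accessibility: 0R0, 0R1, 1R1
The negation has an open branch (countermodel exists).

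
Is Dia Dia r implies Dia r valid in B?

Tableau for the negation not (Dia Dia r implies Dia r):
1. not (Dia Dia r implies Dia r), 0
2. Dia Dia r, 0   [neg-implies-rule on 1]
3. not Dia r, 0   [neg-implies-rule on 1]
4. not r, 0   [neg-Dia-rule on 3 via 0R0]
5. Dia r, 1   [Dia-rule on 2: fresh world 1, 0R1]
6. not r, 1   [neg-Dia-rule on 3 via 0R1]
7. r, 2   [Dia-rule on 5: fresh world 2, 1R2]
Accessibility: 0R0, 0R1, 1R0, 1R1, 1R2, 2R1, 2R2
The negation has an open branch (countermodel exists).

Invalid (countermodel exists)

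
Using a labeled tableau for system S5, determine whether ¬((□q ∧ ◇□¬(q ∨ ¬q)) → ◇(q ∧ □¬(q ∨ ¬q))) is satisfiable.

Unsatisfiable (every branch closes)

1. ¬((□q ∧ ◇□¬(q ∨ ¬q)) → ◇(q ∧ □¬(q ∨ ¬q))), w0
2. □q ∧ ◇□¬(q ∨ ¬q), w0
3. ¬◇(q ∧ □¬(q ∨ ¬q)), w0
4. □q, w0
5. ◇□¬(q ∨ ¬q), w0
6. ¬(q ∧ □¬(q ∨ ¬q)), w0
7. q, w0
8. ¬□¬(q ∨ ¬q), w0
9. □¬(q ∨ ¬q), w1
10. ¬(q ∧ □¬(q ∨ ¬q)), w1
11. q, w1
12. ¬(q ∨ ¬q), w0
13. ¬q, w0
Accessibility: w0Rw0, w0Rw1, w1Rw0, w1Rw1
Branch closes: q and ¬q both at w0.
Every branch closes; the branch above is one of them.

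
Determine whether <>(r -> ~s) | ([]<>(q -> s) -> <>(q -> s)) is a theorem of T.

Valid in T

Tableau for the negation ~(<>(r -> ~s) | ([]<>(q -> s) -> <>(q -> s))):
1. ~(<>(r -> ~s) | ([]<>(q -> s) -> <>(q -> s))), w0
2. ~<>(r -> ~s), w0
3. ~([]<>(q -> s) -> <>(q -> s)), w0
4. []<>(q -> s), w0
5. ~<>(q -> s), w0
6. ~(r -> ~s), w0
7. r, w0
8. s, w0
9. <>(q -> s), w0
10. ~(q -> s), w0
11. q, w0
12. ~s, w0
Accessibility: w0Rw0
Branch closes: s and ~s both at w0.
All branches of the negation close; one closing branch shown above.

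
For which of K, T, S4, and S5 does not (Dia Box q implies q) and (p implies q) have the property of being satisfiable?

S5-tableau for the formula:
1. not (Dia Box q implies q) and (p implies q), u
2. not (Dia Box q implies q), u
3. p implies q, u
4. Dia Box q, u
5. not q, u
6. not p, u
7. Box q, v
8. q, u
Accessibility: uRu, uRv, vRu, vRv
Branch closes: q and not q both at u.
Every branch closes (one shown): unsatisfiable in S5.
S4-tableau for the formula:
1. not (Dia Box q implies q) and (p implies q), u
2. not (Dia Box q implies q), u
3. p implies q, u
4. Dia Box q, u
5. not q, u
6. not p, u
7. Box q, v
8. q, v
Accessibility: uRu, uRv, vRv
Complete open branch: satisfiable in S4, hence also in K, T (this S4-model is also a K-model and a T-model).

K, T, S4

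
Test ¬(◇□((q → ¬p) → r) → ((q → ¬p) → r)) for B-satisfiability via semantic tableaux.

No, unsatisfiable

1. ¬(◇□((q → ¬p) → r) → ((q → ¬p) → r)), w0
2. ◇□((q → ¬p) → r), w0
3. ¬((q → ¬p) → r), w0
4. q → ¬p, w0
5. ¬r, w0
6. ¬p, w0
7. □((q → ¬p) → r), w1
8. (q → ¬p) → r, w0
9. (q → ¬p) → r, w1
10. ¬(q → ¬p), w0
11. q, w0
12. p, w0
Accessibility: w0Rw0, w0Rw1, w1Rw0, w1Rw1
Branch closes: p and ¬p both at w0.
All branches of the tableau close; one closing branch shown above.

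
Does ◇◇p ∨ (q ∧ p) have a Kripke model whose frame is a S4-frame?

1. ◇◇p ∨ (q ∧ p), 0
2. q ∧ p, 0   [∨-rule on 1 (branches; this branch)]
3. q, 0   [∧-rule on 2]
4. p, 0   [∧-rule on 2]
Accessibility: 0R0

Satisfiable (open branch found)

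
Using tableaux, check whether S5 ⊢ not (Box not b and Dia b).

Yes, valid

Tableau for the negation Box not b and Dia b:
1. Box not b and Dia b, w0
2. Box not b, w0
3. Dia b, w0
4. not b, w0
5. b, w1
6. not b, w1
Accessibility: w0Rw0, w0Rw1, w1Rw0, w1Rw1
Branch closes: b and not b both at w1.
Every branch of the negation's tableau closes; the branch above is one of them.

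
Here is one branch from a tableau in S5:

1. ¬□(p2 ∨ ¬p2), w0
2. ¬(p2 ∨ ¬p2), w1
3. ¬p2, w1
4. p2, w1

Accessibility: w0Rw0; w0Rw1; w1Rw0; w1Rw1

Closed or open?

Closed

Both p2 and ¬p2 appear at w1.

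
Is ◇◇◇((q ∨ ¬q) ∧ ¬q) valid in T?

Tableau for the negation ¬◇◇◇((q ∨ ¬q) ∧ ¬q):
1. ¬◇◇◇((q ∨ ¬q) ∧ ¬q), w0
2. ¬◇◇((q ∨ ¬q) ∧ ¬q), w0
3. ¬◇((q ∨ ¬q) ∧ ¬q), w0
4. ¬((q ∨ ¬q) ∧ ¬q), w0
5. q, w0
Accessibility: w0Rw0
The negation has an open branch (countermodel exists).

Invalid (countermodel exists)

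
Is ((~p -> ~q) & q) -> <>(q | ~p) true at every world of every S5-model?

Valid

Tableau for the negation ~(((~p -> ~q) & q) -> <>(q | ~p)):
1. ~(((~p -> ~q) & q) -> <>(q | ~p)), u
2. (~p -> ~q) & q, u   [~->-rule on 1]
3. ~<>(q | ~p), u   [~->-rule on 1]
4. ~p -> ~q, u   [&-rule on 2]
5. q, u   [&-rule on 2]
6. ~(q | ~p), u   [~<>-rule on 3 via uRu]
7. ~q, u   [~|-rule on 6]
8. p, u   [~|-rule on 6]
Accessibility: uRu
Branch closes: q and ~q both at u.
All branches of the negation close; one closing branch shown above.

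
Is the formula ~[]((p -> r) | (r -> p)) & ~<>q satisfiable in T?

No, unsatisfiable

1. ~[]((p -> r) | (r -> p)) & ~<>q, w0
2. ~[]((p -> r) | (r -> p)), w0
3. ~<>q, w0
4. ~q, w0
5. ~((p -> r) | (r -> p)), w1
6. ~(p -> r), w1
7. ~(r -> p), w1
8. p, w1
9. ~r, w1
10. r, w1
11. ~p, w1
Accessibility: w0Rw0, w0Rw1, w1Rw1
Branch closes: r and ~r both at w1.
Every branch closes; the branch above is one of them.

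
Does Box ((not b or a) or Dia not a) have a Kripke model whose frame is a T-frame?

Satisfiable (open branch found)

1. Box ((not b or a) or Dia not a), w0
2. (not b or a) or Dia not a, w0
3. Dia not a, w0
4. not a, w1
5. (not b or a) or Dia not a, w1
6. Dia not a, w1
7. not a, w2
Accessibility: w0Rw0, w0Rw1, w1Rw1, w1Rw2, w2Rw2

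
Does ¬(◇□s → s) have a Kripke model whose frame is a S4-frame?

1. ¬(◇□s → s), 0
2. ◇□s, 0   [¬→-rule on 1]
3. ¬s, 0   [¬→-rule on 1]
4. □s, 1   [◇-rule on 2: fresh world 1, 0R1]
5. s, 1   [□-rule on 4 via 1R1]
Accessibility: 0R0, 0R1, 1R1

Satisfiable (open branch found)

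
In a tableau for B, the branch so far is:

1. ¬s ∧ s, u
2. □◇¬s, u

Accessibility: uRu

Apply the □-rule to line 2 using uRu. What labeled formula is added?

◇¬s, u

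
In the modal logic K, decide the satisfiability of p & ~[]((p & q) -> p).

1. p & ~[]((p & q) -> p), w0
2. p, w0   [&-rule on 1]
3. ~[]((p & q) -> p), w0   [&-rule on 1]
4. ~((p & q) -> p), w1   [~[]-rule on 3: fresh world w1, w0Rw1]
5. p & q, w1   [~->-rule on 4]
6. ~p, w1   [~->-rule on 4]
7. p, w1   [&-rule on 5]
8. q, w1   [&-rule on 5]
Accessibility: w0Rw1
Branch closes: p and ~p both at w1.
All branches of the tableau close; one closing branch shown above.

No, unsatisfiable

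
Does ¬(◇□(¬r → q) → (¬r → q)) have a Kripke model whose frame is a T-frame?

Satisfiable

1. ¬(◇□(¬r → q) → (¬r → q)), 0
2. ◇□(¬r → q), 0
3. ¬(¬r → q), 0
4. ¬r, 0
5. ¬q, 0
6. □(¬r → q), 1
7. ¬r → q, 1
8. q, 1
Accessibility: 0R0, 0R1, 1R1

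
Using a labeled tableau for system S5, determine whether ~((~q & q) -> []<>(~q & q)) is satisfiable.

1. ~((~q & q) -> []<>(~q & q)), w0
2. ~q & q, w0
3. ~[]<>(~q & q), w0
4. ~q, w0
5. q, w0
Accessibility: w0Rw0
Branch closes: q and ~q both at w0.
(One branch shown.) All branches close.

Unsatisfiable (every branch closes)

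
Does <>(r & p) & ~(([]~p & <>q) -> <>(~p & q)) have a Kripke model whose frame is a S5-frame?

1. <>(r & p) & ~(([]~p & <>q) -> <>(~p & q)), 0
2. <>(r & p), 0   [&-rule on 1]
3. ~(([]~p & <>q) -> <>(~p & q)), 0   [&-rule on 1]
4. []~p & <>q, 0   [~->-rule on 3]
5. ~<>(~p & q), 0   [~->-rule on 3]
6. []~p, 0   [&-rule on 4]
7. <>q, 0   [&-rule on 4]
8. ~(~p & q), 0   [~<>-rule on 5 via 0R0]
9. ~p, 0   [[]-rule on 6 via 0R0]
10. ~q, 0   [~&-rule on 8 (branches; this branch)]
11. r & p, 1   [<>-rule on 2: fresh world 1, 0R1]
12. r, 1   [&-rule on 11]
13. p, 1   [&-rule on 11]
14. ~(~p & q), 1   [~<>-rule on 5 via 0R1]
15. ~p, 1   [[]-rule on 6 via 0R1]
Accessibility: 0R0, 0R1, 1R0, 1R1
Branch closes: p and ~p both at 1.
(One branch shown.) All branches close.

No, unsatisfiable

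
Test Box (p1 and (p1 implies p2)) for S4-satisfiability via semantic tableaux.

Satisfiable (open branch found)

1. Box (p1 and (p1 implies p2)), 0
2. p1 and (p1 implies p2), 0
3. p1, 0
4. p1 implies p2, 0
5. p2, 0
Accessibility: 0R0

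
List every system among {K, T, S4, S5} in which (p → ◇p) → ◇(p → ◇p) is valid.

T, S4, S5

T-tableau for the negation ¬((p → ◇p) → ◇(p → ◇p)):
1. ¬((p → ◇p) → ◇(p → ◇p)), w0
2. p → ◇p, w0   [¬→-rule on 1]
3. ¬◇(p → ◇p), w0   [¬→-rule on 1]
4. ¬(p → ◇p), w0   [¬◇-rule on 3 via w0Rw0]
5. p, w0   [¬→-rule on 4]
6. ¬◇p, w0   [¬→-rule on 4]
7. ¬p, w0   [¬◇-rule on 6 via w0Rw0]
Accessibility: w0Rw0
Branch closes: p and ¬p both at w0.
Every branch closes (one shown): valid in T, hence also in S4, S5 (every theorem of T is a theorem of S4 and S5).
K-tableau for the negation ¬((p → ◇p) → ◇(p → ◇p)):
1. ¬((p → ◇p) → ◇(p → ◇p)), w0
2. p → ◇p, w0   [¬→-rule on 1]
3. ¬◇(p → ◇p), w0   [¬→-rule on 1]
4. ◇p, w0   [→-rule on 2 (branches; this branch)]
5. p, w1   [◇-rule on 4: fresh world w1, w0Rw1]
6. ¬(p → ◇p), w1   [¬◇-rule on 3 via w0Rw1]
7. ¬◇p, w1   [¬→-rule on 6]
Accessibility: w0Rw1
Complete open branch: countermodel on a K-frame, so not valid in K.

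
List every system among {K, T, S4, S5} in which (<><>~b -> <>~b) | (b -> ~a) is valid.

S4, S5

T-tableau for the negation ~((<><>~b -> <>~b) | (b -> ~a)):
1. ~((<><>~b -> <>~b) | (b -> ~a)), w0
2. ~(<><>~b -> <>~b), w0
3. ~(b -> ~a), w0
4. <><>~b, w0
5. ~<>~b, w0
6. b, w0
7. a, w0
8. <>~b, w1
9. b, w1
10. ~b, w2
Accessibility: w0Rw0, w0Rw1, w1Rw1, w1Rw2, w2Rw2
Complete open branch: countermodel on a T-frame, so not valid in T, nor in K (the same frame is also a K-frame).
S4-tableau for the negation ~((<><>~b -> <>~b) | (b -> ~a)):
1. ~((<><>~b -> <>~b) | (b -> ~a)), w0
2. ~(<><>~b -> <>~b), w0
3. ~(b -> ~a), w0
4. <><>~b, w0
5. ~<>~b, w0
6. b, w0
7. a, w0
8. <>~b, w1
9. b, w1
10. ~b, w2
11. b, w2
Accessibility: w0Rw0, w0Rw1, w0Rw2, w1Rw1, w1Rw2, w2Rw2
Branch closes: b and ~b both at w2.
Every branch closes (one shown): valid in S4, hence also in S5 (every theorem of S4 is a theorem of S5).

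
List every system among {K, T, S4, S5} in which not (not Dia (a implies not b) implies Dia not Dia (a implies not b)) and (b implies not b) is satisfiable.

K

K-tableau for the formula:
1. not (not Dia (a implies not b) implies Dia not Dia (a implies not b)) and (b implies not b), w0
2. not (not Dia (a implies not b) implies Dia not Dia (a implies not b)), w0
3. b implies not b, w0
4. not Dia (a implies not b), w0
5. not Dia not Dia (a implies not b), w0
6. not b, w0
Complete open branch: satisfiable in K.
T-tableau for the formula:
1. not (not Dia (a implies not b) implies Dia not Dia (a implies not b)) and (b implies not b), w0
2. not (not Dia (a implies not b) implies Dia not Dia (a implies not b)), w0
3. b implies not b, w0
4. not Dia (a implies not b), w0
5. not Dia not Dia (a implies not b), w0
6. not (a implies not b), w0
7. a, w0
8. b, w0
9. Dia (a implies not b), w0
10. not b, w0
Accessibility: w0Rw0
Branch closes: b and not b both at w0.
Every branch closes (one shown): unsatisfiable in T, hence also in S4, S5 (every S4/S5-frame is a T-frame).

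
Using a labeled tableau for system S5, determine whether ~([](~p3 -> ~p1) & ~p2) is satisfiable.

Satisfiable (open branch found)

1. ~([](~p3 -> ~p1) & ~p2), w0
2. p2, w0   [~&-rule on 1 (branches; this branch)]
Accessibility: w0Rw0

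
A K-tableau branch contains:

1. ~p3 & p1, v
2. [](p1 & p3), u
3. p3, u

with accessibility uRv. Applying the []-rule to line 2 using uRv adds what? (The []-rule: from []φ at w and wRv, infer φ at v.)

p1 & p3, v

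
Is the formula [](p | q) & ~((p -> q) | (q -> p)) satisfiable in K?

Unsatisfiable (every branch closes)

1. [](p | q) & ~((p -> q) | (q -> p)), u
2. [](p | q), u   [&-rule on 1]
3. ~((p -> q) | (q -> p)), u   [&-rule on 1]
4. ~(p -> q), u   [~|-rule on 3]
5. ~(q -> p), u   [~|-rule on 3]
6. p, u   [~->-rule on 4]
7. ~q, u   [~->-rule on 4]
8. q, u   [~->-rule on 5]
9. ~p, u   [~->-rule on 5]
Branch closes: q and ~q both at u.
(One branch shown.) All branches close.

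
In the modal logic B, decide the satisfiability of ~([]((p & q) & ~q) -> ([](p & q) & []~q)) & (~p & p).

1. ~([]((p & q) & ~q) -> ([](p & q) & []~q)) & (~p & p), w0
2. ~([]((p & q) & ~q) -> ([](p & q) & []~q)), w0
3. ~p & p, w0
4. []((p & q) & ~q), w0
5. ~([](p & q) & []~q), w0
6. ~p, w0
7. p, w0
Accessibility: w0Rw0
Branch closes: p and ~p both at w0.
(One branch shown.) All branches close.

Unsatisfiable (every branch closes)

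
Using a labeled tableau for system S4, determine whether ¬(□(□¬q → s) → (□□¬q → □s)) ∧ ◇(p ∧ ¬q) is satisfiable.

1. ¬(□(□¬q → s) → (□□¬q → □s)) ∧ ◇(p ∧ ¬q), u
2. ¬(□(□¬q → s) → (□□¬q → □s)), u   [∧-rule on 1]
3. ◇(p ∧ ¬q), u   [∧-rule on 1]
4. □(□¬q → s), u   [¬→-rule on 2]
5. ¬(□□¬q → □s), u   [¬→-rule on 2]
6. □□¬q, u   [¬→-rule on 5]
7. ¬□s, u   [¬→-rule on 5]
8. □¬q → s, u   [□-rule on 4 via uRu]
9. □¬q, u   [□-rule on 6 via uRu]
10. ¬q, u   [□-rule on 9 via uRu]
11. s, u   [→-rule on 8 (branches; this branch)]
12. p ∧ ¬q, v   [◇-rule on 3: fresh world v, uRv]
13. p, v   [∧-rule on 12]
14. ¬q, v   [∧-rule on 12]
15. □¬q → s, v   [□-rule on 4 via uRv]
16. □¬q, v   [□-rule on 6 via uRv]
17. s, v   [→-rule on 15 (branches; this branch)]
18. ¬s, w   [¬□-rule on 7: fresh world w, uRw]
19. □¬q → s, w   [□-rule on 4 via uRw]
20. □¬q, w   [□-rule on 6 via uRw]
21. ¬q, w   [□-rule on 9 via uRw]
22. ¬□¬q, w   [→-rule on 19 (branches; this branch)]
23. q, x   [¬□-rule on 22: fresh world x, wRx]
24. □¬q → s, x   [□-rule on 4 via uRx]
25. □¬q, x   [□-rule on 6 via uRx]
26. ¬q, x   [□-rule on 9 via uRx]
Accessibility: uRu, uRv, uRw, uRx, vRv, wRw, wRx, xRx
Branch closes: q and ¬q both at x.
All branches of the tableau close; one closing branch shown above.

Unsatisfiable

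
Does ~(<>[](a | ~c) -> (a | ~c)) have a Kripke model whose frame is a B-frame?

Unsatisfiable

1. ~(<>[](a | ~c) -> (a | ~c)), w0
2. <>[](a | ~c), w0
3. ~(a | ~c), w0
4. ~a, w0
5. c, w0
6. [](a | ~c), w1
7. a | ~c, w0
8. a | ~c, w1
9. ~c, w0
Accessibility: w0Rw0, w0Rw1, w1Rw0, w1Rw1
Branch closes: c and ~c both at w0.
All branches of the tableau close; one closing branch shown above.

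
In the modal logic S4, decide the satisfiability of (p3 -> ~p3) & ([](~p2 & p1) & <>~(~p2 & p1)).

Unsatisfiable (every branch closes)

1. (p3 -> ~p3) & ([](~p2 & p1) & <>~(~p2 & p1)), u
2. p3 -> ~p3, u
3. [](~p2 & p1) & <>~(~p2 & p1), u
4. [](~p2 & p1), u
5. <>~(~p2 & p1), u
6. ~p2 & p1, u
7. ~p2, u
8. p1, u
9. ~p3, u
10. ~(~p2 & p1), v
11. ~p2 & p1, v
12. ~p2, v
13. p1, v
14. ~p1, v
Accessibility: uRu, uRv, vRv
Branch closes: p1 and ~p1 both at v.
All branches of the tableau close; one closing branch shown above.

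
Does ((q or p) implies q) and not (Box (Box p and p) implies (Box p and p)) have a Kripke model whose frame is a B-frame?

Unsatisfiable (every branch closes)

1. ((q or p) implies q) and not (Box (Box p and p) implies (Box p and p)), u
2. (q or p) implies q, u   [and-rule on 1]
3. not (Box (Box p and p) implies (Box p and p)), u   [and-rule on 1]
4. Box (Box p and p), u   [neg-implies-rule on 3]
5. not (Box p and p), u   [neg-implies-rule on 3]
6. Box p and p, u   [Box-rule on 4 via uRu]
7. Box p, u   [and-rule on 6]
8. p, u   [and-rule on 6]
9. q, u   [implies-rule on 2 (branches; this branch)]
10. not Box p, u   [neg-and-rule on 5 (branches; this branch)]
11. not p, v   [neg-Box-rule on 10: fresh world v, uRv]
12. Box p and p, v   [Box-rule on 4 via uRv]
13. Box p, v   [and-rule on 12]
14. p, v   [and-rule on 12]
Accessibility: uRu, uRv, vRu, vRv
Branch closes: p and not p both at v.
Every branch closes; the branch above is one of them.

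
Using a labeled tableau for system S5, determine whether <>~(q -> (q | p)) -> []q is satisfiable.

1. <>~(q -> (q | p)) -> []q, w0
2. []q, w0
3. q, w0
Accessibility: w0Rw0

Satisfiable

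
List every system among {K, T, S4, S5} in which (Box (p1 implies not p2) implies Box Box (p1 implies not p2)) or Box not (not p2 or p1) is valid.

S4, S5

T-tableau for the negation not ((Box (p1 implies not p2) implies Box Box (p1 implies not p2)) or Box not (not p2 or p1)):
1. not ((Box (p1 implies not p2) implies Box Box (p1 implies not p2)) or Box not (not p2 or p1)), u
2. not (Box (p1 implies not p2) implies Box Box (p1 implies not p2)), u   [neg-or-rule on 1]
3. not Box not (not p2 or p1), u   [neg-or-rule on 1]
4. Box (p1 implies not p2), u   [neg-implies-rule on 2]
5. not Box Box (p1 implies not p2), u   [neg-implies-rule on 2]
6. p1 implies not p2, u   [Box-rule on 4 via uRu]
7. not p2, u   [implies-rule on 6 (branches; this branch)]
8. not p2 or p1, v   [neg-Box-rule on 3: fresh world v, uRv]
9. p1 implies not p2, v   [Box-rule on 4 via uRv]
10. p1, v   [or-rule on 8 (branches; this branch)]
11. not p2, v   [implies-rule on 9 (branches; this branch)]
12. not Box (p1 implies not p2), w   [neg-Box-rule on 5: fresh world w, uRw]
13. p1 implies not p2, w   [Box-rule on 4 via uRw]
14. not p2, w   [implies-rule on 13 (branches; this branch)]
15. not (p1 implies not p2), x   [neg-Box-rule on 12: fresh world x, wRx]
16. p1, x   [neg-implies-rule on 15]
17. p2, x   [neg-implies-rule on 15]
Accessibility: uRu, uRv, uRw, vRv, wRw, wRx, xRx
Complete open branch: countermodel on a T-frame, so not valid in T, nor in K (the same frame is also a K-frame).
S4-tableau for the negation not ((Box (p1 implies not p2) implies Box Box (p1 implies not p2)) or Box not (not p2 or p1)):
1. not ((Box (p1 implies not p2) implies Box Box (p1 implies not p2)) or Box not (not p2 or p1)), u
2. not (Box (p1 implies not p2) implies Box Box (p1 implies not p2)), u   [neg-or-rule on 1]
3. not Box not (not p2 or p1), u   [neg-or-rule on 1]
4. Box (p1 implies not p2), u   [neg-implies-rule on 2]
5. not Box Box (p1 implies not p2), u   [neg-implies-rule on 2]
6. p1 implies not p2, u   [Box-rule on 4 via uRu]
7. not p2, u   [implies-rule on 6 (branches; this branch)]
8. not p2 or p1, v   [neg-Box-rule on 3: fresh world v, uRv]
9. p1 implies not p2, v   [Box-rule on 4 via uRv]
10. p1, v   [or-rule on 8 (branches; this branch)]
11. not p2, v   [implies-rule on 9 (branches; this branch)]
12. not Box (p1 implies not p2), w   [neg-Box-rule on 5: fresh world w, uRw]
13. p1 implies not p2, w   [Box-rule on 4 via uRw]
14. not p2, w   [implies-rule on 13 (branches; this branch)]
15. not (p1 implies not p2), x   [neg-Box-rule on 12: fresh world x, wRx]
16. p1, x   [neg-implies-rule on 15]
17. p2, x   [neg-implies-rule on 15]
18. p1 implies not p2, x   [Box-rule on 4 via uRx]
19. not p2, x   [implies-rule on 18 (branches; this branch)]
Accessibility: uRu, uRv, uRw, uRx, vRv, wRw, wRx, xRx
Branch closes: p2 and not p2 both at x.
Every branch closes (one shown): valid in S4, hence also in S5 (every theorem of S4 is a theorem of S5).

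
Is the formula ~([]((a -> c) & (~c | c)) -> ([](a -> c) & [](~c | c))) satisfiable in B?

1. ~([]((a -> c) & (~c | c)) -> ([](a -> c) & [](~c | c))), w0
2. []((a -> c) & (~c | c)), w0
3. ~([](a -> c) & [](~c | c)), w0
4. (a -> c) & (~c | c), w0
5. a -> c, w0
6. ~c | c, w0
7. ~[](a -> c), w0
8. c, w0
9. ~(a -> c), w1
10. a, w1
11. ~c, w1
12. (a -> c) & (~c | c), w1
13. a -> c, w1
14. ~c | c, w1
15. c, w1
Accessibility: w0Rw0, w0Rw1, w1Rw0, w1Rw1
Branch closes: c and ~c both at w1.
All branches of the tableau close; one closing branch shown above.

Unsatisfiable (every branch closes)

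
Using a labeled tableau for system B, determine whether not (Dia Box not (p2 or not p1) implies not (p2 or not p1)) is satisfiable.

Unsatisfiable (every branch closes)

1. not (Dia Box not (p2 or not p1) implies not (p2 or not p1)), 0
2. Dia Box not (p2 or not p1), 0   [neg-implies-rule on 1]
3. p2 or not p1, 0   [neg-implies-rule on 1]
4. not p1, 0   [or-rule on 3 (branches; this branch)]
5. Box not (p2 or not p1), 1   [Dia-rule on 2: fresh world 1, 0R1]
6. not (p2 or not p1), 0   [Box-rule on 5 via 1R0]
7. not p2, 0   [neg-or-rule on 6]
8. p1, 0   [neg-or-rule on 6]
Accessibility: 0R0, 0R1, 1R0, 1R1
Branch closes: p1 and not p1 both at 0.
All branches of the tableau close; one closing branch shown above.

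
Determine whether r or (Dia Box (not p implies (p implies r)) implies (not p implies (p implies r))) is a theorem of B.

Tableau for the negation not (r or (Dia Box (not p implies (p implies r)) implies (not p implies (p implies r)))):
1. not (r or (Dia Box (not p implies (p implies r)) implies (not p implies (p implies r)))), 0
2. not r, 0
3. not (Dia Box (not p implies (p implies r)) implies (not p implies (p implies r))), 0
4. Dia Box (not p implies (p implies r)), 0
5. not (not p implies (p implies r)), 0
6. not p, 0
7. not (p implies r), 0
8. p, 0
Accessibility: 0R0
Branch closes: p and not p both at 0.
All branches of the negation close; one closing branch shown above.

Valid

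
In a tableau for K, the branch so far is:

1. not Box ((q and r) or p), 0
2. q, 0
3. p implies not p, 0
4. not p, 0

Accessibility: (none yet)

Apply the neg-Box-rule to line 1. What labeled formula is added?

a fresh world 1 with 0R1, and not ((q and r) or p) at 1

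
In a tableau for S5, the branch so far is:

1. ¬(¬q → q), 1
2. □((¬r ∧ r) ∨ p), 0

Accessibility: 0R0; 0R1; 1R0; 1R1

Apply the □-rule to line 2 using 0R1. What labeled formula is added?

(¬r ∧ r) ∨ p, 1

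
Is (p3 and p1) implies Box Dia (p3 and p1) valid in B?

Tableau for the negation not ((p3 and p1) implies Box Dia (p3 and p1)):
1. not ((p3 and p1) implies Box Dia (p3 and p1)), 0
2. p3 and p1, 0
3. not Box Dia (p3 and p1), 0
4. p3, 0
5. p1, 0
6. not Dia (p3 and p1), 1
7. not (p3 and p1), 0
8. not (p3 and p1), 1
9. not p1, 0
Accessibility: 0R0, 0R1, 1R0, 1R1
Branch closes: p1 and not p1 both at 0.
All branches of the negation close; one closing branch shown above.

Yes, valid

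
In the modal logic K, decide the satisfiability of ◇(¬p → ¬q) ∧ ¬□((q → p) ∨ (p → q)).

No, unsatisfiable

1. ◇(¬p → ¬q) ∧ ¬□((q → p) ∨ (p → q)), w0
2. ◇(¬p → ¬q), w0
3. ¬□((q → p) ∨ (p → q)), w0
4. ¬p → ¬q, w1
5. ¬q, w1
6. ¬((q → p) ∨ (p → q)), w2
7. ¬(q → p), w2
8. ¬(p → q), w2
9. q, w2
10. ¬p, w2
11. p, w2
12. ¬q, w2
Accessibility: w0Rw1, w0Rw2
Branch closes: p and ¬p both at w2.
Every branch closes; the branch above is one of them.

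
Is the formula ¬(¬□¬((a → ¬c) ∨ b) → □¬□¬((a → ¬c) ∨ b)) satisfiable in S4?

Satisfiable

1. ¬(¬□¬((a → ¬c) ∨ b) → □¬□¬((a → ¬c) ∨ b)), w0
2. ¬□¬((a → ¬c) ∨ b), w0   [¬→-rule on 1]
3. ¬□¬□¬((a → ¬c) ∨ b), w0   [¬→-rule on 1]
4. (a → ¬c) ∨ b, w1   [¬□-rule on 2: fresh world w1, w0Rw1]
5. b, w1   [∨-rule on 4 (branches; this branch)]
6. □¬((a → ¬c) ∨ b), w2   [¬□-rule on 3: fresh world w2, w0Rw2]
7. ¬((a → ¬c) ∨ b), w2   [□-rule on 6 via w2Rw2]
8. ¬(a → ¬c), w2   [¬∨-rule on 7]
9. ¬b, w2   [¬∨-rule on 7]
10. a, w2   [¬→-rule on 8]
11. c, w2   [¬→-rule on 8]
Accessibility: w0Rw0, w0Rw1, w0Rw2, w1Rw1, w2Rw2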